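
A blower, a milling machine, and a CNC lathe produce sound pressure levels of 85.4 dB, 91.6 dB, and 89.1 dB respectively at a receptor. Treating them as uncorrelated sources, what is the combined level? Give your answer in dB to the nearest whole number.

For uncorrelated sources the intensities add, so convert each level to linear form, sum, and take 10·log₁₀ of the total.
Σ 10^(L/10) = 10^(85.4/10) + 10^(91.6/10) + 10^(89.1/10) = 2.605e+09.
L_total = 10·log₁₀(2.605e+09) = 94.16 dB.

94 dB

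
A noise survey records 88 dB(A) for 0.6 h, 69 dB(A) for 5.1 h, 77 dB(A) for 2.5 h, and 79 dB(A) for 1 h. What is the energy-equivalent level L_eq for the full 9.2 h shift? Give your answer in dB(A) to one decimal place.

78.3 dB(A)

L_eq = 10·log₁₀[(1/T)·Σ tᵢ·10^(Lᵢ/10)] with T = 9.2 h.
Σ tᵢ·10^(Lᵢ/10) = 0.6·10^(88/10) + 5.1·10^(69/10) + 2.5·10^(77/10) + 1·10^(79/10) = 6.238e+08.
L_eq = 10·log₁₀(6.238e+08/9.2) = 78.31 dB(A).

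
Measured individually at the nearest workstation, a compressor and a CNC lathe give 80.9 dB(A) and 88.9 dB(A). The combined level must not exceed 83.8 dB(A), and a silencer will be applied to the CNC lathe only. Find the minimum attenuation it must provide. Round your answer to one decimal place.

8.2 dB

The untreated sources together contribute 10^(80.9/10) = 1.230e+08, i.e. 80.90 dB(A).
To meet 83.8 dB(A) overall, the treated CNC lathe may contribute at most 10^(83.8/10) − 1.230e+08 = 1.169e+08, i.e. 80.68 dB(A).
So the CNC lathe must be reduced from 88.9 to 80.68 dB(A): IL = 8.22 dB.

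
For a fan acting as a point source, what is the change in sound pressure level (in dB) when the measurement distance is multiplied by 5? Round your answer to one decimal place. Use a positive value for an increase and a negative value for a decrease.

Point-source spreading: ΔL = −20·log₁₀(r₂/r₁).
ΔL = −20·log₁₀(5) = -13.98 dB.

-14.0 dB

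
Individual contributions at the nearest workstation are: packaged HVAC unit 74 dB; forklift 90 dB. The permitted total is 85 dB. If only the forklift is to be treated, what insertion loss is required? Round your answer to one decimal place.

5.4 dB

Fixed contribution from the other source: Σ 10^(L/10) = 10^(74/10) = 2.512e+07 (74.00 dB).
The limit corresponds to 10^(85/10) = 3.162e+08; subtracting the fixed part leaves 2.911e+08 for the forklift, i.e. 84.64 dB.
Required insertion loss = 90 − 84.64 = 5.36 dB.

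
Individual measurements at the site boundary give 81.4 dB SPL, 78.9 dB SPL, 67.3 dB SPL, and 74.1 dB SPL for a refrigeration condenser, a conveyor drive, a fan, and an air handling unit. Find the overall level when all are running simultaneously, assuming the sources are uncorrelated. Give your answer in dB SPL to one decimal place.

For uncorrelated sources the intensities add, so convert each level to linear form, sum, and take 10·log₁₀ of the total.
Σ 10^(L/10) = 10^(81.4/10) + 10^(78.9/10) + 10^(67.3/10) + 10^(74.1/10) = 2.467e+08.
L_total = 10·log₁₀(2.467e+08) = 83.92 dB SPL.

83.9 dB SPL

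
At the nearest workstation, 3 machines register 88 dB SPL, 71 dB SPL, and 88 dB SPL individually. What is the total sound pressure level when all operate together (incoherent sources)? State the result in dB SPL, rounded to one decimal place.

Incoherent sources combine by intensity addition: L_total = 10·log₁₀(Σ 10^(L_i/10)).
Σ 10^(L/10) = 10^(88/10) + 10^(71/10) + 10^(88/10) = 1.275e+09.
L_total = 10·log₁₀(1.275e+09) = 91.05 dB SPL.

91.1 dB SPL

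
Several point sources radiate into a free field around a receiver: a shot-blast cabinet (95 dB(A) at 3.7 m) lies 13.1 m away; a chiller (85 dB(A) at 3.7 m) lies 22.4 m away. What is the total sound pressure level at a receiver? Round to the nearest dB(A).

84 dB(A)

Apply inverse-square spreading to bring every level to the receiver, then sum 10^(L/10).
shot-blast cabinet: 95 − 20·log₁₀(13.1/3.7) = 95 − 10.98 = 84.02 dB(A).
chiller: 85 − 20·log₁₀(22.4/3.7) = 85 − 15.64 = 69.36 dB(A).
Σ 10^(L/10) = 2.609e+08 → L_total = 10·log₁₀(2.609e+08) = 84.16 dB(A).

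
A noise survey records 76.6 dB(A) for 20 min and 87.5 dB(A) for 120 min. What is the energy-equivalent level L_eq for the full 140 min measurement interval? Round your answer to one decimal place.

86.9 dB(A)

The energy average is taken in the linear domain: L_eq = 10·log₁₀[(Σ tᵢ·10^(Lᵢ/10))/T], T = 140 min.
Σ tᵢ·10^(Lᵢ/10) = 20·10^(76.6/10) + 120·10^(87.5/10) = 6.840e+10.
L_eq = 10·log₁₀(6.840e+10/140) = 86.89 dB(A).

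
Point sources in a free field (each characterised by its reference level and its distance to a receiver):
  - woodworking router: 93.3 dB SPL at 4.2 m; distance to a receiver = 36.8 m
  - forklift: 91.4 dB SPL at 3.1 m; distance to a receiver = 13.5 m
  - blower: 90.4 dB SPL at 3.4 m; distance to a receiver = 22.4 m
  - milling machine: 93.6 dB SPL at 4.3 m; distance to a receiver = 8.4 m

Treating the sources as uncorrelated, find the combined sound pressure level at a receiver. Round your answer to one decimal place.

First find each source's level at the receiver (point-source: −20·log₁₀(r/r_ref)), then combine on an intensity basis.
woodworking router: 93.3 − 20·log₁₀(36.8/4.2) = 93.3 − 18.85 = 74.45 dB SPL.
forklift: 91.4 − 20·log₁₀(13.5/3.1) = 91.4 − 12.78 = 78.62 dB SPL.
blower: 90.4 − 20·log₁₀(22.4/3.4) = 90.4 − 16.38 = 74.02 dB SPL.
milling machine: 93.6 − 20·log₁₀(8.4/4.3) = 93.6 − 5.82 = 87.78 dB SPL.
Σ 10^(L/10) = 7.262e+08 → L_total = 10·log₁₀(7.262e+08) = 88.61 dB SPL.

88.6 dB SPL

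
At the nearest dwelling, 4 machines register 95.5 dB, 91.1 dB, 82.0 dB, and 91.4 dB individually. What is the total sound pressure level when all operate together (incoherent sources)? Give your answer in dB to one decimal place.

98.0 dB

Incoherent sources combine by intensity addition: L_total = 10·log₁₀(Σ 10^(L_i/10)).
Σ 10^(L/10) = 10^(95.5/10) + 10^(91.1/10) + 10^(82.0/10) + 10^(91.4/10) = 6.375e+09.
L_total = 10·log₁₀(6.375e+09) = 98.04 dB.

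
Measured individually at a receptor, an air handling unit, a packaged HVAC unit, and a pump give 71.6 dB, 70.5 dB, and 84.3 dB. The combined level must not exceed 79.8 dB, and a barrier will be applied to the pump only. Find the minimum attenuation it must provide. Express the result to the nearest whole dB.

6 dB

Everything except the pump sums to 10^(71.6/10) + 10^(70.5/10) = 2.567e+07 in linear terms, 74.10 dB.
To meet 79.8 dB overall, the treated pump may contribute at most 10^(79.8/10) − 2.567e+07 = 6.982e+07, i.e. 78.44 dB.
So the pump must be reduced from 84.3 to 78.44 dB: IL = 5.86 dB.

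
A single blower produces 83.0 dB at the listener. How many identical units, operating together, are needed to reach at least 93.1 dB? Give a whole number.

11

Need L₁ + 10·log₁₀ N ≥ 93.1, i.e. log₁₀ N ≥ 1.01.
N ≥ 10^(10.1/10) = 10.233, so N = 11.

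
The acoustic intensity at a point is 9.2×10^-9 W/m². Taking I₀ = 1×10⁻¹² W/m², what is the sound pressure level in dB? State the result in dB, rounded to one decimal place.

39.6 dB

L = 10·log₁₀(I/I₀) = 10·log₁₀(9.2×10^-9/10⁻¹²) = 10·log₁₀(9.2×10^3).
L = 10·(0.9638 + 3) = 39.64 dB.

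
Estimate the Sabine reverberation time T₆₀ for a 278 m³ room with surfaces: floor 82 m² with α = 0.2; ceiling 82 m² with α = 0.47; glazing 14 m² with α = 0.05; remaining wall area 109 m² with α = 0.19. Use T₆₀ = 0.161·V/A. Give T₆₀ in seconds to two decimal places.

A = Σ Sᵢαᵢ = 82·0.2 + 82·0.47 + 14·0.05 + 109·0.19 = 76.35 m².
T₆₀ = 0.161·V/A = 0.161·278/76.35 = 0.586 s.

0.59 s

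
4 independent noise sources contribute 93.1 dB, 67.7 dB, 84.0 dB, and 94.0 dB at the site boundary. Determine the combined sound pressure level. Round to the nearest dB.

For uncorrelated sources the intensities add, so convert each level to linear form, sum, and take 10·log₁₀ of the total.
Σ 10^(L/10) = 10^(93.1/10) + 10^(67.7/10) + 10^(84.0/10) + 10^(94.0/10) = 4.811e+09.
L_total = 10·log₁₀(4.811e+09) = 96.82 dB.

97 dB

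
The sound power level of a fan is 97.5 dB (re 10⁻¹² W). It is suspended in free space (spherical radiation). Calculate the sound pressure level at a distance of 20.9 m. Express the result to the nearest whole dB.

The power spreads over a sphere of area 4π·r², so L_p = L_w − 10·log₁₀(4π·r²).
4π·r² = 5489 m², 10·log₁₀ of that is 37.395 dB.
L_p = 97.5 − 37.395 = 60.10 dB.

60 dB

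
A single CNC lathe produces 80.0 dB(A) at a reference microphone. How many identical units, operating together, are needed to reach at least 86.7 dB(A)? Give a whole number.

N identical sources give L₁ + 10·log₁₀ N, so require 10·log₁₀ N ≥ 86.7 − 80.0 = 6.7 dB.
N ≥ 10^(6.7/10) = 4.677, so N = 5.

5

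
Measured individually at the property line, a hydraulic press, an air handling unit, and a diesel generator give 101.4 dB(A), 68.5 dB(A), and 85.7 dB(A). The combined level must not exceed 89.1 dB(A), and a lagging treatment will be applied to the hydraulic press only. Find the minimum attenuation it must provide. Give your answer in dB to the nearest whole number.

The untreated sources together contribute 10^(68.5/10) + 10^(85.7/10) = 3.786e+08, i.e. 85.78 dB(A).
The limit corresponds to 10^(89.1/10) = 8.128e+08; subtracting the fixed part leaves 4.342e+08 for the hydraulic press, i.e. 86.38 dB(A).
Required insertion loss = 101.4 − 86.38 = 15.02 dB.

15 dB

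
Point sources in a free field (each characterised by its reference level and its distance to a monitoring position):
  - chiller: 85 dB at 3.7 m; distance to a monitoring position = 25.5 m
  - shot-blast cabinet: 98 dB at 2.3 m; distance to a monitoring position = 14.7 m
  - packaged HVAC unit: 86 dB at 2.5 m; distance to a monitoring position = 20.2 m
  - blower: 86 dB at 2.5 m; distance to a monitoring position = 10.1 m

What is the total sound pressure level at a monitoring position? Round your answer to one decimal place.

82.8 dB

Apply inverse-square spreading to bring every level to the receiver, then sum 10^(L/10).
chiller: 85 − 20·log₁₀(25.5/3.7) = 85 − 16.77 = 68.23 dB.
shot-blast cabinet: 98 − 20·log₁₀(14.7/2.3) = 98 − 16.11 = 81.89 dB.
packaged HVAC unit: 86 − 20·log₁₀(20.2/2.5) = 86 − 18.15 = 67.85 dB.
blower: 86 − 20·log₁₀(10.1/2.5) = 86 − 12.13 = 73.87 dB.
Σ 10^(L/10) = 1.916e+08 → L_total = 10·log₁₀(1.916e+08) = 82.82 dB.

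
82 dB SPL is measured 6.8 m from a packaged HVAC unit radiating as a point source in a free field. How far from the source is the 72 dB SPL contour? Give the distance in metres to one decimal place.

For a point source L₁ − L₂ = 20·log₁₀(r₂/r₁), so r₂ = r₁·10^((L₁−L₂)/20).
r₂ = 6.8·10^((82−72)/20) = 6.8·10^(10.0/20) = 21.50 m.

21.5 m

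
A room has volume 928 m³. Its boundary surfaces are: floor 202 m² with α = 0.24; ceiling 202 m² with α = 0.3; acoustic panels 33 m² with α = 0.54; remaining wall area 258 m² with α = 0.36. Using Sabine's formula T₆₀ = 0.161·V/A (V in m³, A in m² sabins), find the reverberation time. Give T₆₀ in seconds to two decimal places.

Summing Sᵢαᵢ: 202·0.24 + 202·0.3 + 33·0.54 + 258·0.36 = 219.78 m².
T₆₀ = 0.161·V/A = 0.161·928/219.78 = 0.680 s.

0.68 s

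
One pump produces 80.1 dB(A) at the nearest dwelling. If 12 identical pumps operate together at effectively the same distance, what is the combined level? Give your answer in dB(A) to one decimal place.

90.9 dB(A)

L_total = L₁ + 10·log₁₀ N for N identical incoherent sources.
L_total = 80.1 + 10·log₁₀(12) = 80.1 + 10.792 = 90.89 dB(A).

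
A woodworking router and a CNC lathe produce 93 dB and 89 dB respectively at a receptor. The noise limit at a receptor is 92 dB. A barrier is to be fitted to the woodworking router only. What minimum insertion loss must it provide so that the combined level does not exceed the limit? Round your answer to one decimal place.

4.0 dB

The untreated sources together contribute 10^(89/10) = 7.943e+08, i.e. 89.00 dB.
The limit corresponds to 10^(92/10) = 1.585e+09; subtracting the fixed part leaves 7.906e+08 for the woodworking router, i.e. 88.98 dB.
Required insertion loss = 93 − 88.98 = 4.02 dB.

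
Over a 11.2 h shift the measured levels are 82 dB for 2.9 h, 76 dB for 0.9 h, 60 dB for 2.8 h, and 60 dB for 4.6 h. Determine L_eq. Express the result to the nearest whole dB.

77 dB

Weight each interval's intensity by its duration and average over T = 11.2 h:
Σ tᵢ·10^(Lᵢ/10) = 2.9·10^(82/10) + 0.9·10^(76/10) + 2.8·10^(60/10) + 4.6·10^(60/10) = 5.028e+08.
L_eq = 10·log₁₀(5.028e+08/11.2) = 76.52 dB.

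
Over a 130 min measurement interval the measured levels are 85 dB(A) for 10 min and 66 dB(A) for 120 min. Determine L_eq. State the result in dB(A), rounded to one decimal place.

74.5 dB(A)

The energy average is taken in the linear domain: L_eq = 10·log₁₀[(Σ tᵢ·10^(Lᵢ/10))/T], T = 130 min.
Σ tᵢ·10^(Lᵢ/10) = 10·10^(85/10) + 120·10^(66/10) = 3.640e+09.
L_eq = 10·log₁₀(3.640e+09/130) = 74.47 dB(A).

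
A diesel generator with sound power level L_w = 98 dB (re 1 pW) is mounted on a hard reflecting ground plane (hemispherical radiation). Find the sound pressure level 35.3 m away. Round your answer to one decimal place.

Free-field hemispherical radiation: L_p = L_w − 10·log₁₀(2π·r²), r = 35.3 m.
2π·r² = 7829 m², 10·log₁₀ of that is 38.937 dB.
L_p = 98 − 38.937 = 59.06 dB.

59.1 dB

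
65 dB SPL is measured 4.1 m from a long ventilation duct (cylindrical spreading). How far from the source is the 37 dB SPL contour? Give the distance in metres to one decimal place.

2586.9 m

For a line source L₁ − L₂ = 10·log₁₀(r₂/r₁), so r₂ = r₁·10^((L₁−L₂)/10).
r₂ = 4.1·10^((65−37)/10) = 4.1·10^(28.0/10) = 2586.93 m.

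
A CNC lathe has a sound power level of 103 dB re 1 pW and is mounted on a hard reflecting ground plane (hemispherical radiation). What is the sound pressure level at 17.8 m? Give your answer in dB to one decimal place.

70.0 dB

L_p = L_w − 10·log₁₀(2π·r²) with r = 17.8 m.
2π·r² = 1991 m², 10·log₁₀ of that is 32.990 dB.
L_p = 103 − 32.990 = 70.01 dB.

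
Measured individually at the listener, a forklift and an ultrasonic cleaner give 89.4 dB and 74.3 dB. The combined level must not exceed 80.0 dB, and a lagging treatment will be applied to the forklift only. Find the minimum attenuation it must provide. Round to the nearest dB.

11 dB

The untreated sources together contribute 10^(74.3/10) = 2.692e+07, i.e. 74.30 dB.
To meet 80.0 dB overall, the treated forklift may contribute at most 10^(80.0/10) − 2.692e+07 = 7.308e+07, i.e. 78.64 dB.
So the forklift must be reduced from 89.4 to 78.64 dB: IL = 10.76 dB.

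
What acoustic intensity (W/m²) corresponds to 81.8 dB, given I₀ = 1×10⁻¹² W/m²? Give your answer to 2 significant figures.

0.00015 W/m²

I/I₀ = 10^(81.8/10) = 1.514e+08, so I = 1.514e+08 × 10⁻¹² W/m².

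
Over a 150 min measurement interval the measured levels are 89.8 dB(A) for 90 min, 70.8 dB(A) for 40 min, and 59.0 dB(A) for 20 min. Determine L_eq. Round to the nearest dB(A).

Weight each interval's intensity by its duration and average over T = 150 min:
Σ tᵢ·10^(Lᵢ/10) = 90·10^(89.8/10) + 40·10^(70.8/10) + 20·10^(59.0/10) = 8.645e+10.
L_eq = 10·log₁₀(8.645e+10/150) = 87.61 dB(A).

88 dB(A)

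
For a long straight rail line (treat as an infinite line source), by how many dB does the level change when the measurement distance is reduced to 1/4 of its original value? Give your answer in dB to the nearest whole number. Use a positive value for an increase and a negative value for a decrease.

With cylindrical spreading the level changes by −10·log₁₀(r₂/r₁).
ΔL = −10·log₁₀(0.25) = +6.02 dB.

+6 dB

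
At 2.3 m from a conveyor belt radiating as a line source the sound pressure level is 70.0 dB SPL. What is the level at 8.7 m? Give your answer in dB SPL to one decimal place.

64.2 dB SPL

Cylindrical spreading from a line source gives a 10·log₁₀(r₂/r₁) drop.
L₂ = 70.0 − 10·log₁₀(8.7/2.3) = 70.0 − 5.778 = 64.22 dB SPL.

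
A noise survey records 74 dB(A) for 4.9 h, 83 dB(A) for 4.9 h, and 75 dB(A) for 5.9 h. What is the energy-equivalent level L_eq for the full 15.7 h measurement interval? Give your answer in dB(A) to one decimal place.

79.1 dB(A)

Weight each interval's intensity by its duration and average over T = 15.7 h:
Σ tᵢ·10^(Lᵢ/10) = 4.9·10^(74/10) + 4.9·10^(83/10) + 5.9·10^(75/10) = 1.287e+09.
L_eq = 10·log₁₀(1.287e+09/15.7) = 79.14 dB(A).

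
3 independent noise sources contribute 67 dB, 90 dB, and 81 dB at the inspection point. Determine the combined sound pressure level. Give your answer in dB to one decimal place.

For uncorrelated sources the intensities add, so convert each level to linear form, sum, and take 10·log₁₀ of the total.
Σ 10^(L/10) = 10^(67/10) + 10^(90/10) + 10^(81/10) = 1.131e+09.
L_total = 10·log₁₀(1.131e+09) = 90.53 dB.

90.5 dB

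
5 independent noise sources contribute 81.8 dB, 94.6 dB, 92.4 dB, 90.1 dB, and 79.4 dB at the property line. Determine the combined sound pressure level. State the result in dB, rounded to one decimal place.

Incoherent sources combine by intensity addition: L_total = 10·log₁₀(Σ 10^(L_i/10)).
Σ 10^(L/10) = 10^(81.8/10) + 10^(94.6/10) + 10^(92.4/10) + 10^(90.1/10) + 10^(79.4/10) = 5.884e+09.
L_total = 10·log₁₀(5.884e+09) = 97.70 dB.

97.7 dB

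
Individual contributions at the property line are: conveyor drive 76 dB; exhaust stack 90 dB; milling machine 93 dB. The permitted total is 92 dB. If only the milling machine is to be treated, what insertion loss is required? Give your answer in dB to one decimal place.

Everything except the milling machine sums to 10^(76/10) + 10^(90/10) = 1.040e+09 in linear terms, 90.17 dB.
The limit corresponds to 10^(92/10) = 1.585e+09; subtracting the fixed part leaves 5.451e+08 for the milling machine, i.e. 87.36 dB.
So the milling machine must be reduced from 93 to 87.36 dB: IL = 5.64 dB.

5.6 dB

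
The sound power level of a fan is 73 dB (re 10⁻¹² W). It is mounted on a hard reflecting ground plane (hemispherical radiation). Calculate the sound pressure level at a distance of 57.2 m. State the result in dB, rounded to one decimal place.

29.9 dB

The power spreads over a hemisphere of area 2π·r², so L_p = L_w − 10·log₁₀(2π·r²).
2π·r² = 2.056e+04 m², 10·log₁₀ of that is 43.130 dB.
L_p = 73 − 43.130 = 29.87 dB.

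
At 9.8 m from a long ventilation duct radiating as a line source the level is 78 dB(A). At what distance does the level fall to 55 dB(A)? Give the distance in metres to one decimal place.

1955.4 m

For a line source L₁ − L₂ = 10·log₁₀(r₂/r₁), so r₂ = r₁·10^((L₁−L₂)/10).
r₂ = 9.8·10^((78−55)/10) = 9.8·10^(23.0/10) = 1955.36 m.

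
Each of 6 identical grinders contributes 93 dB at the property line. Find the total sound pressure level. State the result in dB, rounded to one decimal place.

L_total = L₁ + 10·log₁₀ N for N identical incoherent sources.
L_total = 93 + 10·log₁₀(6) = 93 + 7.782 = 100.78 dB.

100.8 dB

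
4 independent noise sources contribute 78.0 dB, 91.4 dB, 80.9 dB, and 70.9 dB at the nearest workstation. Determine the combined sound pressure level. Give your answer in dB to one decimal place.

92.0 dB

Incoherent sources combine by intensity addition: L_total = 10·log₁₀(Σ 10^(L_i/10)).
Σ 10^(L/10) = 10^(78.0/10) + 10^(91.4/10) + 10^(80.9/10) + 10^(70.9/10) = 1.579e+09.
L_total = 10·log₁₀(1.579e+09) = 91.98 dB.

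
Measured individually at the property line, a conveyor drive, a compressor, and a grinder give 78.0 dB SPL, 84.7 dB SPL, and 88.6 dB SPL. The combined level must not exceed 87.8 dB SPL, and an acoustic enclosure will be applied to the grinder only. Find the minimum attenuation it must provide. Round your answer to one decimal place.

4.7 dB

Fixed contribution from the other sources: Σ 10^(L/10) = 10^(78.0/10) + 10^(84.7/10) = 3.582e+08 (85.54 dB SPL).
To meet 87.8 dB SPL overall, the treated grinder may contribute at most 10^(87.8/10) − 3.582e+08 = 2.443e+08, i.e. 83.88 dB SPL.
Required insertion loss = 88.6 − 83.88 = 4.72 dB.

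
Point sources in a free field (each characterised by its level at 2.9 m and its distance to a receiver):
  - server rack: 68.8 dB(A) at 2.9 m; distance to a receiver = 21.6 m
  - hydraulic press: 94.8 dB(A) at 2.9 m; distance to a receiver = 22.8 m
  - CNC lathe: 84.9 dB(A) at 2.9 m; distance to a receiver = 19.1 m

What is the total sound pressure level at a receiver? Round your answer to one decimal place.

Apply inverse-square spreading to bring every level to the receiver, then sum 10^(L/10).
server rack: 68.8 − 20·log₁₀(21.6/2.9) = 68.8 − 17.44 = 51.36 dB(A).
hydraulic press: 94.8 − 20·log₁₀(22.8/2.9) = 94.8 − 17.91 = 76.89 dB(A).
CNC lathe: 84.9 − 20·log₁₀(19.1/2.9) = 84.9 − 16.37 = 68.53 dB(A).
Σ 10^(L/10) = 5.612e+07 → L_total = 10·log₁₀(5.612e+07) = 77.49 dB(A).

77.5 dB(A)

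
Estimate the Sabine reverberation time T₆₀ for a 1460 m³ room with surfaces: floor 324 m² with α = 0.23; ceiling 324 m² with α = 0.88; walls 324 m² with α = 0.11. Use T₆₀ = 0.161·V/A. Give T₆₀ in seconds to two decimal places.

0.59 s

Summing Sᵢαᵢ: 324·0.23 + 324·0.88 + 324·0.11 = 395.28 m².
T₆₀ = 0.161 × 1460 / 395.28 = 0.595 s.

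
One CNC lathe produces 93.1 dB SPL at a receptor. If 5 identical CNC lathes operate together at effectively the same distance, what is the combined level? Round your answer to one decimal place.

With 5 equal, uncorrelated contributions the intensity is 5× that of one unit, giving a rise of 10·log₁₀ 5.
L_total = 93.1 + 10·log₁₀(5) = 93.1 + 6.990 = 100.09 dB SPL.

100.1 dB SPL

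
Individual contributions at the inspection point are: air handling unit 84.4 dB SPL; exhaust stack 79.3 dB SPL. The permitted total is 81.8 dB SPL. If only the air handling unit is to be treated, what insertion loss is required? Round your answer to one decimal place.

6.2 dB

Everything except the air handling unit sums to 10^(79.3/10) = 8.511e+07 in linear terms, 79.30 dB SPL.
To meet 81.8 dB SPL overall, the treated air handling unit may contribute at most 10^(81.8/10) − 8.511e+07 = 6.624e+07, i.e. 78.21 dB SPL.
So the air handling unit must be reduced from 84.4 to 78.21 dB SPL: IL = 6.19 dB.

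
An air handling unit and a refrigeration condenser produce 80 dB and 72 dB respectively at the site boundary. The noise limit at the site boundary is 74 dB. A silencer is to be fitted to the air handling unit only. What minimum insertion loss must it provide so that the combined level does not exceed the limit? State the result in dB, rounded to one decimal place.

10.3 dB

Everything except the air handling unit sums to 10^(72/10) = 1.585e+07 in linear terms, 72.00 dB.
To meet 74 dB overall, the treated air handling unit may contribute at most 10^(74/10) − 1.585e+07 = 9.270e+06, i.e. 69.67 dB.
So the air handling unit must be reduced from 80 to 69.67 dB: IL = 10.33 dB.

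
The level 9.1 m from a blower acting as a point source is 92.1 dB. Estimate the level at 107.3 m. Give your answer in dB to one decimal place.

70.7 dB

For a point source, L₂ = L₁ − 20·log₁₀(r₂/r₁).
L₂ = 92.1 − 20·log₁₀(107.3/9.1) = 92.1 − 21.431 = 70.67 dB.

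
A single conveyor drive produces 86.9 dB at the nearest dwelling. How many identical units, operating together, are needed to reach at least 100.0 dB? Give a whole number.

21

Need L₁ + 10·log₁₀ N ≥ 100.0, i.e. log₁₀ N ≥ 1.31.
N ≥ 10^(13.1/10) = 20.417, so N = 21.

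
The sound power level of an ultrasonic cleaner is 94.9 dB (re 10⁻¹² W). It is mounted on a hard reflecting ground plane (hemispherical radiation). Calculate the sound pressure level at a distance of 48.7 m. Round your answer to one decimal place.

53.2 dB

The power spreads over a hemisphere of area 2π·r², so L_p = L_w − 10·log₁₀(2π·r²).
2π·r² = 1.49e+04 m², 10·log₁₀ of that is 41.732 dB.
L_p = 94.9 − 41.732 = 53.17 dB.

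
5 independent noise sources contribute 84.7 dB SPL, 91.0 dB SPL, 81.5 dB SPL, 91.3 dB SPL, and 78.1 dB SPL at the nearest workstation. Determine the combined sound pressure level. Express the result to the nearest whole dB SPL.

95 dB SPL

For uncorrelated sources the intensities add, so convert each level to linear form, sum, and take 10·log₁₀ of the total.
Σ 10^(L/10) = 10^(84.7/10) + 10^(91.0/10) + 10^(81.5/10) + 10^(91.3/10) + 10^(78.1/10) = 3.109e+09.
L_total = 10·log₁₀(3.109e+09) = 94.93 dB SPL.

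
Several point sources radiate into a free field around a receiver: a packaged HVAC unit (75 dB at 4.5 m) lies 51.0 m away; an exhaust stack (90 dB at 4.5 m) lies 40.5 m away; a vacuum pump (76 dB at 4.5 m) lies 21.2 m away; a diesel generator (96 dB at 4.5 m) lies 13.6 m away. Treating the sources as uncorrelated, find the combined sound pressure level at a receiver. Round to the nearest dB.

First find each source's level at the receiver (point-source: −20·log₁₀(r/r_ref)), then combine on an intensity basis.
packaged HVAC unit: 75 − 20·log₁₀(51.0/4.5) = 75 − 21.09 = 53.91 dB.
exhaust stack: 90 − 20·log₁₀(40.5/4.5) = 90 − 19.08 = 70.92 dB.
vacuum pump: 76 − 20·log₁₀(21.2/4.5) = 76 − 13.46 = 62.54 dB.
diesel generator: 96 − 20·log₁₀(13.6/4.5) = 96 − 9.61 = 86.39 dB.
Σ 10^(L/10) = 4.502e+08 → L_total = 10·log₁₀(4.502e+08) = 86.53 dB.

87 dB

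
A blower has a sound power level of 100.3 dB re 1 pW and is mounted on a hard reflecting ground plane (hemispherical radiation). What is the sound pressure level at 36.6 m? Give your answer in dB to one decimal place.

61.0 dB

The power spreads over a hemisphere of area 2π·r², so L_p = L_w − 10·log₁₀(2π·r²).
2π·r² = 8417 m², 10·log₁₀ of that is 39.251 dB.
L_p = 100.3 − 39.251 = 61.05 dB.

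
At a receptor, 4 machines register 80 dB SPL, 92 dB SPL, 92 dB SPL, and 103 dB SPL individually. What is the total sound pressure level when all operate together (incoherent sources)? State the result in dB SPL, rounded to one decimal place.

For uncorrelated sources the intensities add, so convert each level to linear form, sum, and take 10·log₁₀ of the total.
Σ 10^(L/10) = 10^(80/10) + 10^(92/10) + 10^(92/10) + 10^(103/10) = 2.322e+10.
L_total = 10·log₁₀(2.322e+10) = 103.66 dB SPL.

103.7 dB SPL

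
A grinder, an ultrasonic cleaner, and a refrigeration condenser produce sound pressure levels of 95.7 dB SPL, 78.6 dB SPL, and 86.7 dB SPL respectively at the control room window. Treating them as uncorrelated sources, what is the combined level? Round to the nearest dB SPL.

Incoherent sources combine by intensity addition: L_total = 10·log₁₀(Σ 10^(L_i/10)).
Σ 10^(L/10) = 10^(95.7/10) + 10^(78.6/10) + 10^(86.7/10) = 4.256e+09.
L_total = 10·log₁₀(4.256e+09) = 96.29 dB SPL.

96 dB SPL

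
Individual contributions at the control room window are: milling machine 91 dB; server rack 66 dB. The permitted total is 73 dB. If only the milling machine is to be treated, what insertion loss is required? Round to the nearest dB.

Everything except the milling machine sums to 10^(66/10) = 3.981e+06 in linear terms, 66.00 dB.
To meet 73 dB overall, the treated milling machine may contribute at most 10^(73/10) − 3.981e+06 = 1.597e+07, i.e. 72.03 dB.
Required insertion loss = 91 − 72.03 = 18.97 dB.

19 dB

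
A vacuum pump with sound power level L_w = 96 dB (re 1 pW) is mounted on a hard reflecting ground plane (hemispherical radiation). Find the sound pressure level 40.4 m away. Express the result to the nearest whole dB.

L_p = L_w − 10·log₁₀(2π·r²) with r = 40.4 m.
2π·r² = 1.026e+04 m², 10·log₁₀ of that is 40.109 dB.
L_p = 96 − 40.109 = 55.89 dB.

56 dB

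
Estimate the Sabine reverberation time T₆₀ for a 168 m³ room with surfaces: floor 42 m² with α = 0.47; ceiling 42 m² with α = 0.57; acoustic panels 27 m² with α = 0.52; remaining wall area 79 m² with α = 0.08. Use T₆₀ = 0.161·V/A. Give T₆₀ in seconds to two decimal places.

0.42 s

Summing Sᵢαᵢ: 42·0.47 + 42·0.57 + 27·0.52 + 79·0.08 = 64.04 m².
T₆₀ = 0.161 × 168 / 64.04 = 0.422 s.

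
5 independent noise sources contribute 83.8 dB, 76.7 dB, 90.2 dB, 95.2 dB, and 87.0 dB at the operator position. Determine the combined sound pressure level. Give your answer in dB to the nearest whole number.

Incoherent sources combine by intensity addition: L_total = 10·log₁₀(Σ 10^(L_i/10)).
Σ 10^(L/10) = 10^(83.8/10) + 10^(76.7/10) + 10^(90.2/10) + 10^(95.2/10) + 10^(87.0/10) = 5.146e+09.
L_total = 10·log₁₀(5.146e+09) = 97.11 dB.

97 dB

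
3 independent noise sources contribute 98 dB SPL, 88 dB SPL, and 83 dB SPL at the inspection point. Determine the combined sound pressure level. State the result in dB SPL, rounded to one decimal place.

98.5 dB SPL

For uncorrelated sources the intensities add, so convert each level to linear form, sum, and take 10·log₁₀ of the total.
Σ 10^(L/10) = 10^(98/10) + 10^(88/10) + 10^(83/10) = 7.140e+09.
L_total = 10·log₁₀(7.140e+09) = 98.54 dB SPL.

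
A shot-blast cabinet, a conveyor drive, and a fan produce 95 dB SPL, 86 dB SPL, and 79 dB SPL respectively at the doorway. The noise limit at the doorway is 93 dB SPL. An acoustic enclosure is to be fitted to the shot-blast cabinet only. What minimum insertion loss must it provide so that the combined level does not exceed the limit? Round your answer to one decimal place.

3.2 dB

The untreated sources together contribute 10^(86/10) + 10^(79/10) = 4.775e+08, i.e. 86.79 dB SPL.
The limit corresponds to 10^(93/10) = 1.995e+09; subtracting the fixed part leaves 1.518e+09 for the shot-blast cabinet, i.e. 91.81 dB SPL.
Required insertion loss = 95 − 91.81 = 3.19 dB.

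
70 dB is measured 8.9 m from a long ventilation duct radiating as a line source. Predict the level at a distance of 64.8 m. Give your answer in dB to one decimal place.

For a line source, L₂ = L₁ − 10·log₁₀(r₂/r₁).
L₂ = 70 − 10·log₁₀(64.8/8.9) = 70 − 8.622 = 61.38 dB.

61.4 dB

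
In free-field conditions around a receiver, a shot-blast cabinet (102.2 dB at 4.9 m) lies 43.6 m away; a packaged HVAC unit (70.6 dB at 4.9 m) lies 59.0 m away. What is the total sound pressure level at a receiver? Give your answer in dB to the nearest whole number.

83 dB

Propagate each source to the receiver with L = L_ref − 20·log₁₀(r/r_ref), then add intensities.
shot-blast cabinet: 102.2 − 20·log₁₀(43.6/4.9) = 102.2 − 18.99 = 83.21 dB.
packaged HVAC unit: 70.6 − 20·log₁₀(59.0/4.9) = 70.6 − 21.61 = 48.99 dB.
Σ 10^(L/10) = 2.097e+08 → L_total = 10·log₁₀(2.097e+08) = 83.22 dB.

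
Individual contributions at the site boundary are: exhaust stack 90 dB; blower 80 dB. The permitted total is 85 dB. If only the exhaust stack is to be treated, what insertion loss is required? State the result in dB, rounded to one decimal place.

6.7 dB

Fixed contribution from the other source: Σ 10^(L/10) = 10^(80/10) = 1.000e+08 (80.00 dB).
To meet 85 dB overall, the treated exhaust stack may contribute at most 10^(85/10) − 1.000e+08 = 2.162e+08, i.e. 83.35 dB.
Required insertion loss = 90 − 83.35 = 6.65 dB.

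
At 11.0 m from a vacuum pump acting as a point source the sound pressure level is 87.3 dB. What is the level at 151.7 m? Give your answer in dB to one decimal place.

64.5 dB

Spherical spreading from a point source gives a 20·log₁₀(r₂/r₁) drop.
L₂ = 87.3 − 20·log₁₀(151.7/11.0) = 87.3 − 22.792 = 64.51 dB.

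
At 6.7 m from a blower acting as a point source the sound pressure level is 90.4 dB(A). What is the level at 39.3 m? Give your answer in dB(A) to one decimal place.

Spherical spreading from a point source gives a 20·log₁₀(r₂/r₁) drop.
L₂ = 90.4 − 20·log₁₀(39.3/6.7) = 90.4 − 15.366 = 75.03 dB(A).

75.0 dB(A)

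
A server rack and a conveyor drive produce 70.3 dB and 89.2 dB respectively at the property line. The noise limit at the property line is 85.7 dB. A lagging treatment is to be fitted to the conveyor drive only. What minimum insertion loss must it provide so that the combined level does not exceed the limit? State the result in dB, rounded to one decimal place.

3.6 dB

Everything except the conveyor drive sums to 10^(70.3/10) = 1.072e+07 in linear terms, 70.30 dB.
The limit corresponds to 10^(85.7/10) = 3.715e+08; subtracting the fixed part leaves 3.608e+08 for the conveyor drive, i.e. 85.57 dB.
So the conveyor drive must be reduced from 89.2 to 85.57 dB: IL = 3.63 dB.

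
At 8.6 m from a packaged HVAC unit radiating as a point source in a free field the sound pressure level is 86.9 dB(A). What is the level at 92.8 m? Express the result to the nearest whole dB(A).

For a point source, L₂ = L₁ − 20·log₁₀(r₂/r₁).
L₂ = 86.9 − 20·log₁₀(92.8/8.6) = 86.9 − 20.661 = 66.24 dB(A).

66 dB(A)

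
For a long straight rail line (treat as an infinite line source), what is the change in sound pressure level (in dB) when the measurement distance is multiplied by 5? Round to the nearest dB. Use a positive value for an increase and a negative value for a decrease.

With cylindrical spreading the level changes by −10·log₁₀(r₂/r₁).
ΔL = −10·log₁₀(5) = -6.99 dB.

-7 dB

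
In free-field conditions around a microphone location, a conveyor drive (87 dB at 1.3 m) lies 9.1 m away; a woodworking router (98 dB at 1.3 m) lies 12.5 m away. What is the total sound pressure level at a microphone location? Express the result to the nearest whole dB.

First find each source's level at the receiver (point-source: −20·log₁₀(r/r_ref)), then combine on an intensity basis.
conveyor drive: 87 − 20·log₁₀(9.1/1.3) = 87 − 16.90 = 70.10 dB.
woodworking router: 98 − 20·log₁₀(12.5/1.3) = 98 − 19.66 = 78.34 dB.
Σ 10^(L/10) = 7.847e+07 → L_total = 10·log₁₀(7.847e+07) = 78.95 dB.

79 dB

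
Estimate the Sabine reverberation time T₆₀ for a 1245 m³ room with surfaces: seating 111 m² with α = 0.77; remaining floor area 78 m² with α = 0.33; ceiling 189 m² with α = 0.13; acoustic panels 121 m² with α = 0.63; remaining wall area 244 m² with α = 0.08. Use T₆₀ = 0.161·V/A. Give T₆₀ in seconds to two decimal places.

0.87 s

Total absorption A = 111·0.77 + 78·0.33 + 189·0.13 + 121·0.63 + 244·0.08 = 231.53 m² sabins.
T₆₀ = 0.161 × 1245 / 231.53 = 0.866 s.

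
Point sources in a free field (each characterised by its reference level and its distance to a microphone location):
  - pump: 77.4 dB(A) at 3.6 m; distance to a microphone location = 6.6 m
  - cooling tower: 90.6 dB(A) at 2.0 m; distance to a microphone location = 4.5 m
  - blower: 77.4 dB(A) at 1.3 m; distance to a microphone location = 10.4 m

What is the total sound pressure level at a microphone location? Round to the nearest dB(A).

84 dB(A)

Apply inverse-square spreading to bring every level to the receiver, then sum 10^(L/10).
pump: 77.4 − 20·log₁₀(6.6/3.6) = 77.4 − 5.26 = 72.14 dB(A).
cooling tower: 90.6 − 20·log₁₀(4.5/2.0) = 90.6 − 7.04 = 83.56 dB(A).
blower: 77.4 − 20·log₁₀(10.4/1.3) = 77.4 − 18.06 = 59.34 dB(A).
Σ 10^(L/10) = 2.440e+08 → L_total = 10·log₁₀(2.440e+08) = 83.87 dB(A).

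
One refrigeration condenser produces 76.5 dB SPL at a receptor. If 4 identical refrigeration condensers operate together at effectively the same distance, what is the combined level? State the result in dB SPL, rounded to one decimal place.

82.5 dB SPL

N identical incoherent sources raise the level by 10·log₁₀ N.
L_total = 76.5 + 10·log₁₀(4) = 76.5 + 6.021 = 82.52 dB SPL.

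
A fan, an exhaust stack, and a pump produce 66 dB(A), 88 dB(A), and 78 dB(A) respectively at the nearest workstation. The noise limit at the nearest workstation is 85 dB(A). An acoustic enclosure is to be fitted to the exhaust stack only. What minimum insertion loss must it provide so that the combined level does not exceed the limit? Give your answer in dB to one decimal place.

4.0 dB

Fixed contribution from the other sources: Σ 10^(L/10) = 10^(66/10) + 10^(78/10) = 6.708e+07 (78.27 dB(A)).
To meet 85 dB(A) overall, the treated exhaust stack may contribute at most 10^(85/10) − 6.708e+07 = 2.492e+08, i.e. 83.96 dB(A).
So the exhaust stack must be reduced from 88 to 83.96 dB(A): IL = 4.04 dB.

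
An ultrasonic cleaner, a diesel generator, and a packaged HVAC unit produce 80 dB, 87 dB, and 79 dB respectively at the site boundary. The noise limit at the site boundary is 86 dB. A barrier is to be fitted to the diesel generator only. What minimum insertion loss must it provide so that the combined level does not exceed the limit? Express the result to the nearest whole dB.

Fixed contribution from the other sources: Σ 10^(L/10) = 10^(80/10) + 10^(79/10) = 1.794e+08 (82.54 dB).
To meet 86 dB overall, the treated diesel generator may contribute at most 10^(86/10) − 1.794e+08 = 2.187e+08, i.e. 83.40 dB.
So the diesel generator must be reduced from 87 to 83.40 dB: IL = 3.60 dB.

4 dB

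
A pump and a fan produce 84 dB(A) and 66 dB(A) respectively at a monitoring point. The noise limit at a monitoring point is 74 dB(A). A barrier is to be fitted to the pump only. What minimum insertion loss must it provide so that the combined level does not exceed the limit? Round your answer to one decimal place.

Fixed contribution from the other source: Σ 10^(L/10) = 10^(66/10) = 3.981e+06 (66.00 dB(A)).
To meet 74 dB(A) overall, the treated pump may contribute at most 10^(74/10) − 3.981e+06 = 2.114e+07, i.e. 73.25 dB(A).
Required insertion loss = 84 − 73.25 = 10.75 dB.

10.7 dB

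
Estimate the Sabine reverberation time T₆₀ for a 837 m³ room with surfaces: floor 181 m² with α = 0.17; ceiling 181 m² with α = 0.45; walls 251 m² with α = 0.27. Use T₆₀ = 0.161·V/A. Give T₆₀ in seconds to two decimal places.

0.75 s

Total absorption A = 181·0.17 + 181·0.45 + 251·0.27 = 179.99 m² sabins.
T₆₀ = 0.161·V/A = 0.161·837/179.99 = 0.749 s.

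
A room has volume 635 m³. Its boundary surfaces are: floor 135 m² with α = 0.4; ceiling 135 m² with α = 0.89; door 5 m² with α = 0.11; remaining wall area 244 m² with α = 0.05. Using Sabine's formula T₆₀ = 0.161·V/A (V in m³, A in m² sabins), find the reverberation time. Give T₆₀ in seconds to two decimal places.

0.55 s

A = Σ Sᵢαᵢ = 135·0.4 + 135·0.89 + 5·0.11 + 244·0.05 = 186.90 m².
T₆₀ = 0.161 × 635 / 186.90 = 0.547 s.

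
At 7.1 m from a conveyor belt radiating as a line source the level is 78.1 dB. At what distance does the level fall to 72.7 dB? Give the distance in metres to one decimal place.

The 5.4 dB drop corresponds to a distance ratio of 10^(5.4/10) for a line source.
r₂ = 7.1·10^((78.1−72.7)/10) = 7.1·10^(5.4/10) = 24.62 m.

24.6 m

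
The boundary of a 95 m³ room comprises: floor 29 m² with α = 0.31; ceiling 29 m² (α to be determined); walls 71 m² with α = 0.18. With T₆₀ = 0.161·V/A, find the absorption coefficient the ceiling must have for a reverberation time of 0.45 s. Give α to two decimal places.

From T₆₀ = 0.161·V/A, the target T₆₀ = 0.45 s needs A = 0.161·95/0.45 = 33.99 m².
Absorption from the other surfaces = 29·0.31 + 71·0.18 = 21.77 m², so the ceiling must supply 12.22 m² over 29 m².
α = 12.22/29 = 0.421.

0.42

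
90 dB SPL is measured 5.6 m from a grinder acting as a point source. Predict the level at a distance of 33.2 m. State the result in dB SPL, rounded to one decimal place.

74.5 dB SPL

For a point source, L₂ = L₁ − 20·log₁₀(r₂/r₁).
L₂ = 90 − 20·log₁₀(33.2/5.6) = 90 − 15.459 = 74.54 dB SPL.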